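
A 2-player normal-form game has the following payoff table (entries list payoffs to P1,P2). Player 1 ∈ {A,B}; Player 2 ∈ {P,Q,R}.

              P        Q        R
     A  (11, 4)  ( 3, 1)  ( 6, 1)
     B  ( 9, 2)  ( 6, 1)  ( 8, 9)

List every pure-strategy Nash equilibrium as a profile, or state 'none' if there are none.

NE set: (A,P), (B,R)

(A,P): NE
(A,Q): not NE [P1→B gives 6>3; P2→P gives 4>1]
(A,R): not NE [P1→B gives 8>6; P2→P gives 4>1]
(B,P): not NE [P1→A gives 11>9; P2→R gives 9>2]
(B,Q): not NE [P2→R gives 9>1]
(B,R): NE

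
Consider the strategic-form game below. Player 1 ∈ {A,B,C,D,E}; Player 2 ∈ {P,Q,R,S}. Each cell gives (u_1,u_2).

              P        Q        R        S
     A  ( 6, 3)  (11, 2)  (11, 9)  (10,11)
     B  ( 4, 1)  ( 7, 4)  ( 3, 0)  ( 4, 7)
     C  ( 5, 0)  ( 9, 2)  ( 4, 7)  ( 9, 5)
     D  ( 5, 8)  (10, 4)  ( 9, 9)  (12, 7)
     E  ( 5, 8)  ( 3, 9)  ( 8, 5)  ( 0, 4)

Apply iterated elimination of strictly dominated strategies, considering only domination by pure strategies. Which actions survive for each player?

Remaining: P1:{A,D} P2:{R,S}

P1 drop B (A beats it: P:6>4 Q:11>7 R:11>3 S:10>4)
P1 drop C (A beats it: P:6>5 Q:11>9 R:11>4 S:10>9)
P1 drop E (A beats it: P:6>5 Q:11>3 R:11>8 S:10>0)
P2 drop P (R beats it: A:9>3 D:9>8)
P2 drop Q (R beats it: A:9>2 D:9>4)
P1→{A,D} P2→{R,S}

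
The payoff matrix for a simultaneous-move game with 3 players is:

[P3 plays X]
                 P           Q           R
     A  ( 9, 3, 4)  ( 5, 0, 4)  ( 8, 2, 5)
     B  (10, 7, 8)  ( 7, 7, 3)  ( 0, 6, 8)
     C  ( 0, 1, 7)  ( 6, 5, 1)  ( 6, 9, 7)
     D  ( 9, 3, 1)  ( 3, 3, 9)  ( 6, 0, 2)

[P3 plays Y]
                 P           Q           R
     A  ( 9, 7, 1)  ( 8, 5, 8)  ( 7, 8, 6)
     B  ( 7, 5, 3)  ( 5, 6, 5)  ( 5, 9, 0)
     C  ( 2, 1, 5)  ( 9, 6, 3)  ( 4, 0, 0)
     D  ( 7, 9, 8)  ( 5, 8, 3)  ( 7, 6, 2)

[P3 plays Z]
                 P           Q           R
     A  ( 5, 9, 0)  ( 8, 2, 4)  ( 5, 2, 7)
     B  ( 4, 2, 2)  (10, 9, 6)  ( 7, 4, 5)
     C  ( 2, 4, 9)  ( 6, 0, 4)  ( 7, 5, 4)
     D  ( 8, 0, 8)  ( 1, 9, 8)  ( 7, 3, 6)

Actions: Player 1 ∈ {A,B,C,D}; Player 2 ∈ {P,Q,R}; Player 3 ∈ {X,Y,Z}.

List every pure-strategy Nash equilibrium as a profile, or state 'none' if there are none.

(A,P,X): not NE [P1→B gives 10>9]
(A,P,Y): not NE [P2→R gives 8>7; P3→X gives 4>1]
(A,P,Z): not NE [P1→D gives 8>5; P3→X gives 4>0]
(A,Q,X): not NE [P1→B gives 7>5; P2→P gives 3>0; P3→Y gives 8>4]
(A,Q,Y): not NE [P1→C gives 9>8; P2→R gives 8>5]
(A,Q,Z): not NE [P1→B gives 10>8; P2→P gives 9>2; P3→Y gives 8>4]
(A,R,X): not NE [P2→P gives 3>2; P3→Z gives 7>5]
(A,R,Y): not NE [P3→Z gives 7>6]
(A,R,Z): not NE [P1→D gives 7>5; P2→P gives 9>2]
(B,P,X): NE
(B,P,Y): not NE [P1→A gives 9>7; P2→R gives 9>5; P3→X gives 8>3]
(B,P,Z): not NE [P1→D gives 8>4; P2→Q gives 9>2; P3→X gives 8>2]
(B,Q,X): not NE [P3→Z gives 6>3]
(B,Q,Y): not NE [P1→C gives 9>5; P2→R gives 9>6; P3→Z gives 6>5]
(B,Q,Z): NE
(B,R,X): not NE [P1→A gives 8>0; P2→Q gives 7>6]
(B,R,Y): not NE [P1→D gives 7>5; P3→X gives 8>0]
(B,R,Z): not NE [P2→Q gives 9>4; P3→X gives 8>5]
(C,P,X): not NE [P1→B gives 10>0; P2→R gives 9>1; P3→Z gives 9>7]
(C,P,Y): not NE [P1→A gives 9>2; P2→Q gives 6>1; P3→Z gives 9>5]
(C,P,Z): not NE [P1→D gives 8>2; P2→R gives 5>4]
(C,Q,X): not NE [P1→B gives 7>6; P2→R gives 9>5; P3→Z gives 4>1]
(C,Q,Y): not NE [P3→Z gives 4>3]
(C,Q,Z): not NE [P1→B gives 10>6; P2→R gives 5>0]
(C,R,X): not NE [P1→A gives 8>6]
(C,R,Y): not NE [P1→D gives 7>4; P2→Q gives 6>0; P3→X gives 7>0]
(C,R,Z): not NE [P3→X gives 7>4]
(D,P,X): not NE [P1→B gives 10>9; P3→Z gives 8>1]
(D,P,Y): not NE [P1→A gives 9>7]
(D,P,Z): not NE [P2→Q gives 9>0]
(D,Q,X): not NE [P1→B gives 7>3]
(D,Q,Y): not NE [P1→C gives 9>5; P2→P gives 9>8; P3→X gives 9>3]
(D,Q,Z): not NE [P1→B gives 10>1; P3→X gives 9>8]
(D,R,X): not NE [P1→A gives 8>6; P2→Q gives 3>0; P3→Z gives 6>2]
(D,R,Y): not NE [P2→P gives 9>6; P3→Z gives 6>2]
(D,R,Z): not NE [P2→Q gives 9>3]

NE set: (B,P,X), (B,Q,Z)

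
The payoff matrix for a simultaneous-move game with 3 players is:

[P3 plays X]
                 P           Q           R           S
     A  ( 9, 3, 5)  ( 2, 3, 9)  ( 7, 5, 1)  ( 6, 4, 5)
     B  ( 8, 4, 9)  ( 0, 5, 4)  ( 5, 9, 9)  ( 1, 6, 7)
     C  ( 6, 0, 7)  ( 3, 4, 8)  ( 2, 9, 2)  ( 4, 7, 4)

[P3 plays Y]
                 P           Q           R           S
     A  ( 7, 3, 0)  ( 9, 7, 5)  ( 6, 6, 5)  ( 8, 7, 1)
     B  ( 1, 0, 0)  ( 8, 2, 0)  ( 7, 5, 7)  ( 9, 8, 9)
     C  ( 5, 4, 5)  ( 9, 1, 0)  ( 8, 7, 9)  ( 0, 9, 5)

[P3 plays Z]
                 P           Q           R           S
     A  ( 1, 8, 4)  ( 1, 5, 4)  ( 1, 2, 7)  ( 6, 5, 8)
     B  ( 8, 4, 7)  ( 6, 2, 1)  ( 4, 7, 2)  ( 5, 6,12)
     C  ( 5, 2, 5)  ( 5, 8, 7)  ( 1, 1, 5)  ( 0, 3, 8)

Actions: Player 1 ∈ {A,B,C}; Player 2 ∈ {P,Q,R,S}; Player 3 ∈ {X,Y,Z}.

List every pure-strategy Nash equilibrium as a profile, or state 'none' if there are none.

(A,P,X): not NE [P2→R gives 5>3]
(A,P,Y): not NE [P2→S gives 7>3; P3→X gives 5>0]
(A,P,Z): not NE [P1→B gives 8>1; P3→X gives 5>4]
(A,Q,X): not NE [P1→C gives 3>2; P2→R gives 5>3]
(A,Q,Y): not NE [P3→X gives 9>5]
(A,Q,Z): not NE [P1→B gives 6>1; P2→P gives 8>5; P3→X gives 9>4]
(A,R,X): not NE [P3→Z gives 7>1]
(A,R,Y): not NE [P1→C gives 8>6; P2→S gives 7>6; P3→Z gives 7>5]
(A,R,Z): not NE [P1→B gives 4>1; P2→P gives 8>2]
(A,S,X): not NE [P2→R gives 5>4; P3→Z gives 8>5]
(A,S,Y): not NE [P1→B gives 9>8; P3→Z gives 8>1]
(A,S,Z): not NE [P2→P gives 8>5]
(B,P,X): not NE [P1→A gives 9>8; P2→R gives 9>4]
(B,P,Y): not NE [P1→A gives 7>1; P2→S gives 8>0; P3→X gives 9>0]
(B,P,Z): not NE [P2→R gives 7>4; P3→X gives 9>7]
(B,Q,X): not NE [P1→C gives 3>0; P2→R gives 9>5]
(B,Q,Y): not NE [P1→C gives 9>8; P2→S gives 8>2; P3→X gives 4>0]
(B,Q,Z): not NE [P2→R gives 7>2; P3→X gives 4>1]
(B,R,X): not NE [P1→A gives 7>5]
(B,R,Y): not NE [P1→C gives 8>7; P2→S gives 8>5; P3→X gives 9>7]
(B,R,Z): not NE [P3→X gives 9>2]
(B,S,X): not NE [P1→A gives 6>1; P2→R gives 9>6; P3→Z gives 12>7]
(B,S,Y): not NE [P3→Z gives 12>9]
(B,S,Z): not NE [P1→A gives 6>5; P2→R gives 7>6]
(C,P,X): not NE [P1→A gives 9>6; P2→R gives 9>0]
(C,P,Y): not NE [P1→A gives 7>5; P2→S gives 9>4; P3→X gives 7>5]
(C,P,Z): not NE [P1→B gives 8>5; P2→Q gives 8>2; P3→X gives 7>5]
(C,Q,X): not NE [P2→R gives 9>4]
(C,Q,Y): not NE [P2→S gives 9>1; P3→X gives 8>0]
(C,Q,Z): not NE [P1→B gives 6>5; P3→X gives 8>7]
(C,R,X): not NE [P1→A gives 7>2; P3→Y gives 9>2]
(C,R,Y): not NE [P2→S gives 9>7]
(C,R,Z): not NE [P1→B gives 4>1; P2→Q gives 8>1; P3→Y gives 9>5]
(C,S,X): not NE [P1→A gives 6>4; P2→R gives 9>7; P3→Z gives 8>4]
(C,S,Y): not NE [P1→B gives 9>0; P3→Z gives 8>5]
(C,S,Z): not NE [P1→A gives 6>0; P2→Q gives 8>3]

PSNE: ∅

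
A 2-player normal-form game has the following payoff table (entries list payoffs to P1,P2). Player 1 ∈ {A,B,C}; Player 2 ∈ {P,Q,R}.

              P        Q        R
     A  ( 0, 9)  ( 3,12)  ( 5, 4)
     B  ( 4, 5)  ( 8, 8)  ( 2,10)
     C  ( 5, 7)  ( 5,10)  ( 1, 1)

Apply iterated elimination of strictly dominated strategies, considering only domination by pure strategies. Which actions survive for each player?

Remaining: P1:{A,B} P2:{Q,R}

P2 drop P (Q beats it: A:12>9 B:8>5 C:10>7)
P1 drop C (B beats it: Q:8>5 R:2>1)
P1→{A,B} P2→{Q,R}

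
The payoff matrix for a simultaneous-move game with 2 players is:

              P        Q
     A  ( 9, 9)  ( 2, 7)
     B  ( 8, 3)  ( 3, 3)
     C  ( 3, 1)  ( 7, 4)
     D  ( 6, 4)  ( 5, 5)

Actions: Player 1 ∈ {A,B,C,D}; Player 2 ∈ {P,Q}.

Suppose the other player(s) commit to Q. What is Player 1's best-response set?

P1 best: {C}

u_1(A vs Q) = 2
u_1(B vs Q) = 3
u_1(C vs Q) = 7
u_1(D vs Q) = 5
max payoff 7 at {C}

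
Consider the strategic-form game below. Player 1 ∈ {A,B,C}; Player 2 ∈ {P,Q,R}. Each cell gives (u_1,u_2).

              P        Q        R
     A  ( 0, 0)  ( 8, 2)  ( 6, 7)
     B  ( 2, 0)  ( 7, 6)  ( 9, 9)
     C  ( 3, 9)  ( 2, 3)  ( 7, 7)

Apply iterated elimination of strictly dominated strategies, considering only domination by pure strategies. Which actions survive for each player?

P2 drop Q (R beats it: A:7>2 B:9>6 C:7>3)
P1 drop A (B beats it: P:2>0 R:9>6)
P1→{B,C} P2→{P,R}

IESDS → P1:{B,C} P2:{P,R}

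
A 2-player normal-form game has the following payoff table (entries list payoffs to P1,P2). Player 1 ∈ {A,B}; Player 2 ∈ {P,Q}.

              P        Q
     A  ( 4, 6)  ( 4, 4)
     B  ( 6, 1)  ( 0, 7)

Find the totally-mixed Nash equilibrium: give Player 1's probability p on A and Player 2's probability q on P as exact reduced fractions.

p=3/4, q=2/3

P1 indiff ⇒ q·4+(1-q)·4 = q·6+(1-q)·0 ⇒ q(-2) = (1-q)(-4) ⇒ q = 2/3
P2 indiff ⇒ p·6+(1-p)·1 = p·4+(1-p)·7 ⇒ p(2) = (1-p)(6) ⇒ p = 3/4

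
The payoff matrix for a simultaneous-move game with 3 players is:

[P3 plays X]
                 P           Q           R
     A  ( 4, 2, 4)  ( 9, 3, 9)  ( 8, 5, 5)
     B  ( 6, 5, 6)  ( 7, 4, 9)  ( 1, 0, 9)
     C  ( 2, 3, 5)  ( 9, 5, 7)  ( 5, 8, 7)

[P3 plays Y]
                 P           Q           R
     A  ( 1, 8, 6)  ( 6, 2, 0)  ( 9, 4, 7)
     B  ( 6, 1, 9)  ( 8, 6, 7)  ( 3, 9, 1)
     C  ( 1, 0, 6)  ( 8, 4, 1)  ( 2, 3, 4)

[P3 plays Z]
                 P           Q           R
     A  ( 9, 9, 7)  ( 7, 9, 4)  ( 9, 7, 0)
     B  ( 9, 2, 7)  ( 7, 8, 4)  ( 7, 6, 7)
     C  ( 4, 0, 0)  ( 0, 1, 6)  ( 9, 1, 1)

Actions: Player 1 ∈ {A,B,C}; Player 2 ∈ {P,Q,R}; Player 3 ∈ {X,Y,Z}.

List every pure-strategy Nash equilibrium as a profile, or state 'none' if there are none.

(A,P,X): not NE [P1→B gives 6>4; P2→R gives 5>2; P3→Z gives 7>4]
(A,P,Y): not NE [P1→B gives 6>1; P3→Z gives 7>6]
(A,P,Z): NE
(A,Q,X): not NE [P2→R gives 5>3]
(A,Q,Y): not NE [P1→C gives 8>6; P2→P gives 8>2; P3→X gives 9>0]
(A,Q,Z): not NE [P3→X gives 9>4]
(A,R,X): not NE [P3→Y gives 7>5]
(A,R,Y): not NE [P2→P gives 8>4]
(A,R,Z): not NE [P2→Q gives 9>7; P3→Y gives 7>0]
(B,P,X): not NE [P3→Y gives 9>6]
(B,P,Y): not NE [P2→R gives 9>1]
(B,P,Z): not NE [P2→Q gives 8>2; P3→Y gives 9>7]
(B,Q,X): not NE [P1→C gives 9>7; P2→P gives 5>4]
(B,Q,Y): not NE [P2→R gives 9>6; P3→X gives 9>7]
(B,Q,Z): not NE [P3→X gives 9>4]
(B,R,X): not NE [P1→A gives 8>1; P2→P gives 5>0]
(B,R,Y): not NE [P1→A gives 9>3; P3→X gives 9>1]
(B,R,Z): not NE [P1→C gives 9>7; P2→Q gives 8>6; P3→X gives 9>7]
(C,P,X): not NE [P1→B gives 6>2; P2→R gives 8>3; P3→Y gives 6>5]
(C,P,Y): not NE [P1→B gives 6>1; P2→Q gives 4>0]
(C,P,Z): not NE [P1→B gives 9>4; P2→R gives 1>0; P3→Y gives 6>0]
(C,Q,X): not NE [P2→R gives 8>5]
(C,Q,Y): not NE [P3→X gives 7>1]
(C,Q,Z): not NE [P1→B gives 7>0; P3→X gives 7>6]
(C,R,X): not NE [P1→A gives 8>5]
(C,R,Y): not NE [P1→A gives 9>2; P2→Q gives 4>3; P3→X gives 7>4]
(C,R,Z): not NE [P3→X gives 7>1]

PSNE = {(A,P,Z)}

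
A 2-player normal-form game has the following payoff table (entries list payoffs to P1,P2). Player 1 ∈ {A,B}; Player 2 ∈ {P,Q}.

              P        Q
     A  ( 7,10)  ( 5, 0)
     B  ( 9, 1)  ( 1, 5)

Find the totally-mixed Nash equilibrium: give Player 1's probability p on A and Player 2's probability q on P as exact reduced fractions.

(p,q) = (2/7, 2/3)

P1 indiff ⇒ q·7+(1-q)·5 = q·9+(1-q)·1 ⇒ q(-2) = (1-q)(-4) ⇒ q = 2/3
P2 indiff ⇒ p·10+(1-p)·1 = p·0+(1-p)·5 ⇒ p(10) = (1-p)(4) ⇒ p = 2/7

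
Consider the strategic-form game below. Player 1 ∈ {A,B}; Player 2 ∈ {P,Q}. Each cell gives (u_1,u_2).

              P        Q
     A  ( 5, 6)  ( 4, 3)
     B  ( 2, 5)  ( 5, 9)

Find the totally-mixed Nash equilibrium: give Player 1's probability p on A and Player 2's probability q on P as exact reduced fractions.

P1 indiff ⇒ q·5+(1-q)·4 = q·2+(1-q)·5 ⇒ q(3) = (1-q)(1) ⇒ q = 1/4
P2 indiff ⇒ p·6+(1-p)·5 = p·3+(1-p)·9 ⇒ p(3) = (1-p)(4) ⇒ p = 4/7

p=4/7, q=1/4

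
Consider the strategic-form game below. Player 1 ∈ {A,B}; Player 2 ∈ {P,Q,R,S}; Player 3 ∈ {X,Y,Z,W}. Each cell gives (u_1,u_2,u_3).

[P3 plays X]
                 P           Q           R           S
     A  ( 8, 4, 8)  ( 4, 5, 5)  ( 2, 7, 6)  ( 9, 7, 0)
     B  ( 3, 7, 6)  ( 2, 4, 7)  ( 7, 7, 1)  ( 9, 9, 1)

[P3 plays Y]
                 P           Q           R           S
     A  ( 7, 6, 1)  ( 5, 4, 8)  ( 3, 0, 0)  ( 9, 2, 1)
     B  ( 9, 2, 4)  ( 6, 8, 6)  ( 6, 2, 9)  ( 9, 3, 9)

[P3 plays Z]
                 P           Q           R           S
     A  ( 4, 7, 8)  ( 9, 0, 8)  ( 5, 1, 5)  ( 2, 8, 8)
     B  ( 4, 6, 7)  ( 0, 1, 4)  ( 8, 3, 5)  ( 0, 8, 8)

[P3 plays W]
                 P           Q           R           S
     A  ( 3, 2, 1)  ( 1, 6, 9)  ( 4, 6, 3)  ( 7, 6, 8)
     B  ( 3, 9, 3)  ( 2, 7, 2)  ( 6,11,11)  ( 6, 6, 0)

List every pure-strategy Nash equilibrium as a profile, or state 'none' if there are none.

Nash profiles: (A,S,Z), (A,S,W), (B,R,W)

(A,P,X): not NE [P2→S gives 7>4]
(A,P,Y): not NE [P1→B gives 9>7; P3→Z gives 8>1]
(A,P,Z): not NE [P2→S gives 8>7]
(A,P,W): not NE [P2→S gives 6>2; P3→Z gives 8>1]
(A,Q,X): not NE [P2→S gives 7>5; P3→W gives 9>5]
(A,Q,Y): not NE [P1→B gives 6>5; P2→P gives 6>4; P3→W gives 9>8]
(A,Q,Z): not NE [P2→S gives 8>0; P3→W gives 9>8]
(A,Q,W): not NE [P1→B gives 2>1]
(A,R,X): not NE [P1→B gives 7>2]
(A,R,Y): not NE [P1→B gives 6>3; P2→P gives 6>0; P3→X gives 6>0]
(A,R,Z): not NE [P1→B gives 8>5; P2→S gives 8>1; P3→X gives 6>5]
(A,R,W): not NE [P1→B gives 6>4; P3→X gives 6>3]
(A,S,X): not NE [P3→W gives 8>0]
(A,S,Y): not NE [P2→P gives 6>2; P3→W gives 8>1]
(A,S,Z): NE
(A,S,W): NE
(B,P,X): not NE [P1→A gives 8>3; P2→S gives 9>7; P3→Z gives 7>6]
(B,P,Y): not NE [P2→Q gives 8>2; P3→Z gives 7>4]
(B,P,Z): not NE [P2→S gives 8>6]
(B,P,W): not NE [P2→R gives 11>9; P3→Z gives 7>3]
(B,Q,X): not NE [P1→A gives 4>2; P2→S gives 9>4]
(B,Q,Y): not NE [P3→X gives 7>6]
(B,Q,Z): not NE [P1→A gives 9>0; P2→S gives 8>1; P3→X gives 7>4]
(B,Q,W): not NE [P2→R gives 11>7; P3→X gives 7>2]
(B,R,X): not NE [P2→S gives 9>7; P3→W gives 11>1]
(B,R,Y): not NE [P2→Q gives 8>2; P3→W gives 11>9]
(B,R,Z): not NE [P2→S gives 8>3; P3→W gives 11>5]
(B,R,W): NE
(B,S,X): not NE [P3→Y gives 9>1]
(B,S,Y): not NE [P2→Q gives 8>3]
(B,S,Z): not NE [P1→A gives 2>0; P3→Y gives 9>8]
(B,S,W): not NE [P1→A gives 7>6; P2→R gives 11>6; P3→Y gives 9>0]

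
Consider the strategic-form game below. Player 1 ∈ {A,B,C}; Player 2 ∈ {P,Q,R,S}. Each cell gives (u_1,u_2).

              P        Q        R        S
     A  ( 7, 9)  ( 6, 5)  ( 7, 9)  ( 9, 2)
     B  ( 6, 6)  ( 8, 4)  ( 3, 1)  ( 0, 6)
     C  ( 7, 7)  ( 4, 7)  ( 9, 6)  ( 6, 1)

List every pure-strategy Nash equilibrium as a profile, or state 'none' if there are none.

PSNE = {(A,P), (C,P)}

(A,P): NE
(A,Q): not NE [P1→B gives 8>6; P2→R gives 9>5]
(A,R): not NE [P1→C gives 9>7]
(A,S): not NE [P2→R gives 9>2]
(B,P): not NE [P1→C gives 7>6]
(B,Q): not NE [P2→S gives 6>4]
(B,R): not NE [P1→C gives 9>3; P2→S gives 6>1]
(B,S): not NE [P1→A gives 9>0]
(C,P): NE
(C,Q): not NE [P1→B gives 8>4]
(C,R): not NE [P2→Q gives 7>6]
(C,S): not NE [P1→A gives 9>6; P2→Q gives 7>1]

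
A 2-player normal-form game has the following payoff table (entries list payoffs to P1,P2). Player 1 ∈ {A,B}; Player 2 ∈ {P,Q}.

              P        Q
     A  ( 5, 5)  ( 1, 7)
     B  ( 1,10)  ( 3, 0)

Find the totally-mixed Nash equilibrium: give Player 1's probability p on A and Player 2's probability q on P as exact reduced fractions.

P1 indiff ⇒ q·5+(1-q)·1 = q·1+(1-q)·3 ⇒ q(4) = (1-q)(2) ⇒ q = 1/3
P2 indiff ⇒ p·5+(1-p)·10 = p·7+(1-p)·0 ⇒ p(-2) = (1-p)(-10) ⇒ p = 5/6

P1 mixes 5/6 on A; P2 mixes 1/3 on P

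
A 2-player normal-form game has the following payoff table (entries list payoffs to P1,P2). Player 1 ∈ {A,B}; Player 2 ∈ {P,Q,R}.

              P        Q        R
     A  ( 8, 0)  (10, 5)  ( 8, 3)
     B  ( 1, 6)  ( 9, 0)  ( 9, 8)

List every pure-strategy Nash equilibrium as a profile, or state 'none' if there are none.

Nash profiles: (A,Q), (B,R)

(A,P): not NE [P2→Q gives 5>0]
(A,Q): NE
(A,R): not NE [P1→B gives 9>8; P2→Q gives 5>3]
(B,P): not NE [P1→A gives 8>1; P2→R gives 8>6]
(B,Q): not NE [P1→A gives 10>9; P2→R gives 8>0]
(B,R): NE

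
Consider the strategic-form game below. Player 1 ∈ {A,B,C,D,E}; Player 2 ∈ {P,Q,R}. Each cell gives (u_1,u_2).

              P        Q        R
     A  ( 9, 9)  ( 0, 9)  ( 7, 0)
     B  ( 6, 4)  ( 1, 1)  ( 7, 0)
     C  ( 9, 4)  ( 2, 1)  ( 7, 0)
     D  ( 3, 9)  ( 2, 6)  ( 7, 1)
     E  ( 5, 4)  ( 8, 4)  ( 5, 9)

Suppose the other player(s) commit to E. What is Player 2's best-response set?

BR_2 = {R}

u_2(P vs E) = 4
u_2(Q vs E) = 4
u_2(R vs E) = 9
max payoff 9 at {R}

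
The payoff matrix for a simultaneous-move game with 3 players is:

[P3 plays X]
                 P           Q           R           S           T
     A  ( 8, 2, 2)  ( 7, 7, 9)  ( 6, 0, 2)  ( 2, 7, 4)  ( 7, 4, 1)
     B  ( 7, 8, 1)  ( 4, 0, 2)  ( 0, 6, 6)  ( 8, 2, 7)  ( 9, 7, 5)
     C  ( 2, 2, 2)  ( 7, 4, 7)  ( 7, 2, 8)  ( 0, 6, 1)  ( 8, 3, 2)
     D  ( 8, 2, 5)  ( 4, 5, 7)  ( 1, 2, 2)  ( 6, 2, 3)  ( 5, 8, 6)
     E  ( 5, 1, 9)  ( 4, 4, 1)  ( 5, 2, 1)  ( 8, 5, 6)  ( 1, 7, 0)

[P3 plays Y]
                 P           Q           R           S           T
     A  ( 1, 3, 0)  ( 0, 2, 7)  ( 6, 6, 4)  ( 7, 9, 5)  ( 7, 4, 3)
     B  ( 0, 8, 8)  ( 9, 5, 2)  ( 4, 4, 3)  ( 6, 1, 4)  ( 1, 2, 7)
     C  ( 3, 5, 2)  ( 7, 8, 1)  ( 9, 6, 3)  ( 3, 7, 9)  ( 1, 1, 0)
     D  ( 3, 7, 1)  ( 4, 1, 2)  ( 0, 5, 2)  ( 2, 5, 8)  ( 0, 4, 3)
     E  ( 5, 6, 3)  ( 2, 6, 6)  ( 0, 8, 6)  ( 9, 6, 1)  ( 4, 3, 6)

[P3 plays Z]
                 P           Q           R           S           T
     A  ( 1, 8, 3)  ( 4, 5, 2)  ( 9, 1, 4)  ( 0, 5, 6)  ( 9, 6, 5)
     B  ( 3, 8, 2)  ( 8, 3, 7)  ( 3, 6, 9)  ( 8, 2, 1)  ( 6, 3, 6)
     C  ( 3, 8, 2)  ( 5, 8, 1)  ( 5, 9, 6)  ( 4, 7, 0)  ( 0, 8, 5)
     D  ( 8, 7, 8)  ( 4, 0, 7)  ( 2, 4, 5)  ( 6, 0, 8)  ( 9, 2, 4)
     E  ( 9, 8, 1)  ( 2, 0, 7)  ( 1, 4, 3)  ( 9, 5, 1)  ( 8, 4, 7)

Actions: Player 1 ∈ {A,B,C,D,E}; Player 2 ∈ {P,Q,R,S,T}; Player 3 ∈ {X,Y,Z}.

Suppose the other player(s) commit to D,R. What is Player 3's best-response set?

u_3(X vs D,R) = 2
u_3(Y vs D,R) = 2
u_3(Z vs D,R) = 5
max payoff 5 at {Z}

P3 best: {Z}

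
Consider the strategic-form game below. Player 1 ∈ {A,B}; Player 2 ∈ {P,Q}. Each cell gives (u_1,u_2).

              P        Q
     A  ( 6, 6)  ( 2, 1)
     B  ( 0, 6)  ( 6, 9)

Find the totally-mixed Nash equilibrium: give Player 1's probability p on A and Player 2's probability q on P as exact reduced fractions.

p=3/8, q=2/5

P1 indiff ⇒ q·6+(1-q)·2 = q·0+(1-q)·6 ⇒ q(6) = (1-q)(4) ⇒ q = 2/5
P2 indiff ⇒ p·6+(1-p)·6 = p·1+(1-p)·9 ⇒ p(5) = (1-p)(3) ⇒ p = 3/8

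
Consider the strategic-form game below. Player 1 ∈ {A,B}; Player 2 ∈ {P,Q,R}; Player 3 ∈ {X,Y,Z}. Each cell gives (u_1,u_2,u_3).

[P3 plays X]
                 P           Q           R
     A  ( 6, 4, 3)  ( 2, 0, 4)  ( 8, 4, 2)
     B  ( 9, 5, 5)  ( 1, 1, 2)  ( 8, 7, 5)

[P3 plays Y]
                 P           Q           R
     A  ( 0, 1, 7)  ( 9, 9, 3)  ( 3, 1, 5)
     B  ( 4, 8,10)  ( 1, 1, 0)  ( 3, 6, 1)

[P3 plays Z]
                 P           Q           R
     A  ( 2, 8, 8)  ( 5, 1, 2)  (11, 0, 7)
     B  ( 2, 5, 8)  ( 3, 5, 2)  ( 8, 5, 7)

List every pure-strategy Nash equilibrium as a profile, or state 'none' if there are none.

(A,P,X): not NE [P1→B gives 9>6; P3→Z gives 8>3]
(A,P,Y): not NE [P1→B gives 4>0; P2→Q gives 9>1; P3→Z gives 8>7]
(A,P,Z): NE
(A,Q,X): not NE [P2→R gives 4>0]
(A,Q,Y): not NE [P3→X gives 4>3]
(A,Q,Z): not NE [P2→P gives 8>1; P3→X gives 4>2]
(A,R,X): not NE [P3→Z gives 7>2]
(A,R,Y): not NE [P2→Q gives 9>1; P3→Z gives 7>5]
(A,R,Z): not NE [P2→P gives 8>0]
(B,P,X): not NE [P2→R gives 7>5; P3→Y gives 10>5]
(B,P,Y): NE
(B,P,Z): not NE [P3→Y gives 10>8]
(B,Q,X): not NE [P1→A gives 2>1; P2→R gives 7>1]
(B,Q,Y): not NE [P1→A gives 9>1; P2→P gives 8>1; P3→Z gives 2>0]
(B,Q,Z): not NE [P1→A gives 5>3]
(B,R,X): not NE [P3→Z gives 7>5]
(B,R,Y): not NE [P2→P gives 8>6; P3→Z gives 7>1]
(B,R,Z): not NE [P1→A gives 11>8]

PSNE = {(A,P,Z), (B,P,Y)}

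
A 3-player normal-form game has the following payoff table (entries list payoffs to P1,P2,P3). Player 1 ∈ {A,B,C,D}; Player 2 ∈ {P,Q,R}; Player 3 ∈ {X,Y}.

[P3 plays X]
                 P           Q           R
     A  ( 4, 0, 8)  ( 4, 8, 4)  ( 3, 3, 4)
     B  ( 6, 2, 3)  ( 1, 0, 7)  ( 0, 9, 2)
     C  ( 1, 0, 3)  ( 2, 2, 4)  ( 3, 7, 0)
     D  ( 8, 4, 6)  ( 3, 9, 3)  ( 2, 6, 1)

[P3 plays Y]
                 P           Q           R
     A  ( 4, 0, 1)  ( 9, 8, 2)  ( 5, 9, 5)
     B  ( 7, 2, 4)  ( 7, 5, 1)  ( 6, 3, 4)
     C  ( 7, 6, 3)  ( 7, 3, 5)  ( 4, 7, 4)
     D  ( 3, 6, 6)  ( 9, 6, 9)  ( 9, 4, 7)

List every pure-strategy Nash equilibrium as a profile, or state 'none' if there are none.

NE set: (A,Q,X), (D,Q,Y)

(A,P,X): not NE [P1→D gives 8>4; P2→Q gives 8>0]
(A,P,Y): not NE [P1→C gives 7>4; P2→R gives 9>0; P3→X gives 8>1]
(A,Q,X): NE
(A,Q,Y): not NE [P2→R gives 9>8; P3→X gives 4>2]
(A,R,X): not NE [P2→Q gives 8>3; P3→Y gives 5>4]
(A,R,Y): not NE [P1→D gives 9>5]
(B,P,X): not NE [P1→D gives 8>6; P2→R gives 9>2; P3→Y gives 4>3]
(B,P,Y): not NE [P2→Q gives 5>2]
(B,Q,X): not NE [P1→A gives 4>1; P2→R gives 9>0]
(B,Q,Y): not NE [P1→D gives 9>7; P3→X gives 7>1]
(B,R,X): not NE [P1→C gives 3>0; P3→Y gives 4>2]
(B,R,Y): not NE [P1→D gives 9>6; P2→Q gives 5>3]
(C,P,X): not NE [P1→D gives 8>1; P2→R gives 7>0]
(C,P,Y): not NE [P2→R gives 7>6]
(C,Q,X): not NE [P1→A gives 4>2; P2→R gives 7>2; P3→Y gives 5>4]
(C,Q,Y): not NE [P1→D gives 9>7; P2→R gives 7>3]
(C,R,X): not NE [P3→Y gives 4>0]
(C,R,Y): not NE [P1→D gives 9>4]
(D,P,X): not NE [P2→Q gives 9>4]
(D,P,Y): not NE [P1→C gives 7>3]
(D,Q,X): not NE [P1→A gives 4>3; P3→Y gives 9>3]
(D,Q,Y): NE
(D,R,X): not NE [P1→C gives 3>2; P2→Q gives 9>6; P3→Y gives 7>1]
(D,R,Y): not NE [P2→Q gives 6>4]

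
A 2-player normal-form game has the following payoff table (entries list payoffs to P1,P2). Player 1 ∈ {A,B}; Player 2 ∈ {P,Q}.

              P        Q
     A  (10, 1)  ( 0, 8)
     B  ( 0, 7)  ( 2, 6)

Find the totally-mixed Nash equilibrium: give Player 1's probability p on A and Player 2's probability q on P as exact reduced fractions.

(p,q) = (1/8, 1/6)

P1 indiff ⇒ q·10+(1-q)·0 = q·0+(1-q)·2 ⇒ q(10) = (1-q)(2) ⇒ q = 1/6
P2 indiff ⇒ p·1+(1-p)·7 = p·8+(1-p)·6 ⇒ p(-7) = (1-p)(-1) ⇒ p = 1/8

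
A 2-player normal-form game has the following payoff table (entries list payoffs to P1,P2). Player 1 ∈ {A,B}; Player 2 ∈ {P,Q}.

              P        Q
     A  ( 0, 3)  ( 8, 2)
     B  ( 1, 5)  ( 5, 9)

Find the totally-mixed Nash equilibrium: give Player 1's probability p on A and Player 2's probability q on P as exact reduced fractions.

p=4/5, q=3/4

P1 indiff ⇒ q·0+(1-q)·8 = q·1+(1-q)·5 ⇒ q(-1) = (1-q)(-3) ⇒ q = 3/4
P2 indiff ⇒ p·3+(1-p)·5 = p·2+(1-p)·9 ⇒ p(1) = (1-p)(4) ⇒ p = 4/5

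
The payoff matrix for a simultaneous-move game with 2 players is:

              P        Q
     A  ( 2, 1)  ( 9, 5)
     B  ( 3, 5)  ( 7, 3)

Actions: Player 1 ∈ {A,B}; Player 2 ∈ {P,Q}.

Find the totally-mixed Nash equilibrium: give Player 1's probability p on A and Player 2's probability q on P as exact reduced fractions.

P1 mixes 1/3 on A; P2 mixes 2/3 on P

P1 indiff ⇒ q·2+(1-q)·9 = q·3+(1-q)·7 ⇒ q(-1) = (1-q)(-2) ⇒ q = 2/3
P2 indiff ⇒ p·1+(1-p)·5 = p·5+(1-p)·3 ⇒ p(-4) = (1-p)(-2) ⇒ p = 1/3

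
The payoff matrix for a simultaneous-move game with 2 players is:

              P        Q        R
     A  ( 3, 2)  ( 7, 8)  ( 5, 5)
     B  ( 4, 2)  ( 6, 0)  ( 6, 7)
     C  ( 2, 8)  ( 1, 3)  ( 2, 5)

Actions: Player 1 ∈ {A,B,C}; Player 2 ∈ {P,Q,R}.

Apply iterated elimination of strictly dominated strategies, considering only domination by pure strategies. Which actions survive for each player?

Survivors P1:{A,B} P2:{Q,R}

P1 drop C (A beats it: P:3>2 Q:7>1 R:5>2)
P2 drop P (R beats it: A:5>2 B:7>2)
P1→{A,B} P2→{Q,R}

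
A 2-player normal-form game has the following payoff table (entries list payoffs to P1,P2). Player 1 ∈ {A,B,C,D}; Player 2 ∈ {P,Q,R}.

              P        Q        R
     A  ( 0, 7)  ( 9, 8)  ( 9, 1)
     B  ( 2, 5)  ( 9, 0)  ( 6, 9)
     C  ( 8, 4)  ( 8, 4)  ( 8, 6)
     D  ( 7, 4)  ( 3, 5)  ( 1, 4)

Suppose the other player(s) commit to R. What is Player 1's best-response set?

P1 best: {A}

u_1(A vs R) = 9
u_1(B vs R) = 6
u_1(C vs R) = 8
u_1(D vs R) = 1
max payoff 9 at {A}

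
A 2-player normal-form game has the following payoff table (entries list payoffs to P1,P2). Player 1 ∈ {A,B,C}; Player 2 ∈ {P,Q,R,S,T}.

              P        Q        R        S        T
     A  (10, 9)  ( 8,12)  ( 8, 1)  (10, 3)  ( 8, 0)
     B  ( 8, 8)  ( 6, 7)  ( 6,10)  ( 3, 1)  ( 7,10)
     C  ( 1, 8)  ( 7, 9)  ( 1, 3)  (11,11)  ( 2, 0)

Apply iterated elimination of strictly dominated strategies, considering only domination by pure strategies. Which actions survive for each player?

P1 drop B (A beats it: P:10>8 Q:8>6 R:8>6 S:10>3 T:8>7)
P2 drop P (Q beats it: A:12>9 C:9>8)
P2 drop R (Q beats it: A:12>1 C:9>3)
P2 drop T (Q beats it: A:12>0 C:9>0)
P1→{A,C} P2→{Q,S}

Survivors P1:{A,C} P2:{Q,S}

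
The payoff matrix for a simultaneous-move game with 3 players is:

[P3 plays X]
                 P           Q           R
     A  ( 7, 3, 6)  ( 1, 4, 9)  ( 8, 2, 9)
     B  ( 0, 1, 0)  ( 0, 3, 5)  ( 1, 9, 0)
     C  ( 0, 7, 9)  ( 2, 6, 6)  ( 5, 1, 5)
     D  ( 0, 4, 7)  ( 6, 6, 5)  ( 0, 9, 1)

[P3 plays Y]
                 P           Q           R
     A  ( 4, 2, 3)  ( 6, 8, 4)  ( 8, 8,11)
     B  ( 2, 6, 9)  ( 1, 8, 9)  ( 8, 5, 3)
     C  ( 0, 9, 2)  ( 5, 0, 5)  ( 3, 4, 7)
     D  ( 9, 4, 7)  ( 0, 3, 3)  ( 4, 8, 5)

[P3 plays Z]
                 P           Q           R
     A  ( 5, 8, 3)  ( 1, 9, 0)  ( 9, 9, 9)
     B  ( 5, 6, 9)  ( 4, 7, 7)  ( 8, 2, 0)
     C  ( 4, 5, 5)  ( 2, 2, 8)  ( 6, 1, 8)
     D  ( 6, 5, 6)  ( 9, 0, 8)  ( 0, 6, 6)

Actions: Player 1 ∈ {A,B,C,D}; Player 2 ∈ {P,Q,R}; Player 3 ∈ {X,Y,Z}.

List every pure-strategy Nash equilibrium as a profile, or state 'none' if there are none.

(A,P,X): not NE [P2→Q gives 4>3]
(A,P,Y): not NE [P1→D gives 9>4; P2→R gives 8>2; P3→X gives 6>3]
(A,P,Z): not NE [P1→D gives 6>5; P2→R gives 9>8; P3→X gives 6>3]
(A,Q,X): not NE [P1→D gives 6>1]
(A,Q,Y): not NE [P3→X gives 9>4]
(A,Q,Z): not NE [P1→D gives 9>1; P3→X gives 9>0]
(A,R,X): not NE [P2→Q gives 4>2; P3→Y gives 11>9]
(A,R,Y): NE
(A,R,Z): not NE [P3→Y gives 11>9]
(B,P,X): not NE [P1→A gives 7>0; P2→R gives 9>1; P3→Z gives 9>0]
(B,P,Y): not NE [P1→D gives 9>2; P2→Q gives 8>6]
(B,P,Z): not NE [P1→D gives 6>5; P2→Q gives 7>6]
(B,Q,X): not NE [P1→D gives 6>0; P2→R gives 9>3; P3→Y gives 9>5]
(B,Q,Y): not NE [P1→A gives 6>1]
(B,Q,Z): not NE [P1→D gives 9>4; P3→Y gives 9>7]
(B,R,X): not NE [P1→A gives 8>1; P3→Y gives 3>0]
(B,R,Y): not NE [P2→Q gives 8>5]
(B,R,Z): not NE [P1→A gives 9>8; P2→Q gives 7>2; P3→Y gives 3>0]
(C,P,X): not NE [P1→A gives 7>0]
(C,P,Y): not NE [P1→D gives 9>0; P3→X gives 9>2]
(C,P,Z): not NE [P1→D gives 6>4; P3→X gives 9>5]
(C,Q,X): not NE [P1→D gives 6>2; P2→P gives 7>6; P3→Z gives 8>6]
(C,Q,Y): not NE [P1→A gives 6>5; P2→P gives 9>0; P3→Z gives 8>5]
(C,Q,Z): not NE [P1→D gives 9>2; P2→P gives 5>2]
(C,R,X): not NE [P1→A gives 8>5; P2→P gives 7>1; P3→Z gives 8>5]
(C,R,Y): not NE [P1→B gives 8>3; P2→P gives 9>4; P3→Z gives 8>7]
(C,R,Z): not NE [P1→A gives 9>6; P2→P gives 5>1]
(D,P,X): not NE [P1→A gives 7>0; P2→R gives 9>4]
(D,P,Y): not NE [P2→R gives 8>4]
(D,P,Z): not NE [P2→R gives 6>5; P3→Y gives 7>6]
(D,Q,X): not NE [P2→R gives 9>6; P3→Z gives 8>5]
(D,Q,Y): not NE [P1→A gives 6>0; P2→R gives 8>3; P3→Z gives 8>3]
(D,Q,Z): not NE [P2→R gives 6>0]
(D,R,X): not NE [P1→A gives 8>0; P3→Z gives 6>1]
(D,R,Y): not NE [P1→B gives 8>4; P3→Z gives 6>5]
(D,R,Z): not NE [P1→A gives 9>0]

Nash profiles: (A,R,Y)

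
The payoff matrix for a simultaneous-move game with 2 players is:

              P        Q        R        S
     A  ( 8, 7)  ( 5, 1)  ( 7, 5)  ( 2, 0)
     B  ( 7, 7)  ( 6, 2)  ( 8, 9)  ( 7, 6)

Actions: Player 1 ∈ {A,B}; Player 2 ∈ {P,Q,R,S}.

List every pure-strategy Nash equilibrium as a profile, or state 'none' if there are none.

Nash profiles: (A,P), (B,R)

(A,P): NE
(A,Q): not NE [P1→B gives 6>5; P2→P gives 7>1]
(A,R): not NE [P1→B gives 8>7; P2→P gives 7>5]
(A,S): not NE [P1→B gives 7>2; P2→P gives 7>0]
(B,P): not NE [P1→A gives 8>7; P2→R gives 9>7]
(B,Q): not NE [P2→R gives 9>2]
(B,R): NE
(B,S): not NE [P2→R gives 9>6]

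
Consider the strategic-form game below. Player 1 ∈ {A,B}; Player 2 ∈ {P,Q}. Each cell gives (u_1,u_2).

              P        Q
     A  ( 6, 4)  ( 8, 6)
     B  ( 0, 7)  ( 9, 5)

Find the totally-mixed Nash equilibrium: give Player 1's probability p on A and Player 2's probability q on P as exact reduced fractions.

P1 indiff ⇒ q·6+(1-q)·8 = q·0+(1-q)·9 ⇒ q(6) = (1-q)(1) ⇒ q = 1/7
P2 indiff ⇒ p·4+(1-p)·7 = p·6+(1-p)·5 ⇒ p(-2) = (1-p)(-2) ⇒ p = 1/2

p=1/2, q=1/7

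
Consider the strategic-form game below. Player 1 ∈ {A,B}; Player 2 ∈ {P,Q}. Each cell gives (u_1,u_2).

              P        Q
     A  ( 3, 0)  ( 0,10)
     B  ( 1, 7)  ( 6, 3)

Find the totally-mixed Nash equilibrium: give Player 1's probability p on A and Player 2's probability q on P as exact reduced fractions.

P1 mixes 2/7 on A; P2 mixes 3/4 on P

P1 indiff ⇒ q·3+(1-q)·0 = q·1+(1-q)·6 ⇒ q(2) = (1-q)(6) ⇒ q = 3/4
P2 indiff ⇒ p·0+(1-p)·7 = p·10+(1-p)·3 ⇒ p(-10) = (1-p)(-4) ⇒ p = 2/7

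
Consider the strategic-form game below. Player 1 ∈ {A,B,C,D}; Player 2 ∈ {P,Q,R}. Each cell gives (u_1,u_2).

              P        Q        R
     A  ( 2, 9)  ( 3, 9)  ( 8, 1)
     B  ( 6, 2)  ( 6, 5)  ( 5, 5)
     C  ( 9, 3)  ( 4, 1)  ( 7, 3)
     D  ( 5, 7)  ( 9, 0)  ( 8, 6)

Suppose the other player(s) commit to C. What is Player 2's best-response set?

u_2(P vs C) = 3
u_2(Q vs C) = 1
u_2(R vs C) = 3
max payoff 3 at {P,R}

P2 best: {P,R}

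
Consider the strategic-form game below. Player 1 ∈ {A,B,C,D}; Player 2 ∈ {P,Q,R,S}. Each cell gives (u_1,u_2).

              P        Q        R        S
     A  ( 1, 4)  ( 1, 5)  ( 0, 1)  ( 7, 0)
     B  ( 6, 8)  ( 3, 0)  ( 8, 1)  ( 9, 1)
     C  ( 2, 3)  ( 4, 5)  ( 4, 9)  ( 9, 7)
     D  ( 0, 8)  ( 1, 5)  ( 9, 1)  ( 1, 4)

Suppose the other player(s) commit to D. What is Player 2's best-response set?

argmax u_2 = {P}

u_2(P vs D) = 8
u_2(Q vs D) = 5
u_2(R vs D) = 1
u_2(S vs D) = 4
max payoff 8 at {P}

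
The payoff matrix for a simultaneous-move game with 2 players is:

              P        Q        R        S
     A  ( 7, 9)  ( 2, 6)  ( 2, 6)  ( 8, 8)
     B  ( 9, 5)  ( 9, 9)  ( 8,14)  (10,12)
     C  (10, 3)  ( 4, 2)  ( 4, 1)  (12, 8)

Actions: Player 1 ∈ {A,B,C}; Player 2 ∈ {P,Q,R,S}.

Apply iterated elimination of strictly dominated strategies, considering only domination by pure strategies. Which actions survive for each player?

Survivors P1:{B,C} P2:{R,S}

P1 drop A (B beats it: P:9>7 Q:9>2 R:8>2 S:10>8)
P2 drop P (S beats it: B:12>5 C:8>3)
P2 drop Q (S beats it: B:12>9 C:8>2)
P1→{B,C} P2→{R,S}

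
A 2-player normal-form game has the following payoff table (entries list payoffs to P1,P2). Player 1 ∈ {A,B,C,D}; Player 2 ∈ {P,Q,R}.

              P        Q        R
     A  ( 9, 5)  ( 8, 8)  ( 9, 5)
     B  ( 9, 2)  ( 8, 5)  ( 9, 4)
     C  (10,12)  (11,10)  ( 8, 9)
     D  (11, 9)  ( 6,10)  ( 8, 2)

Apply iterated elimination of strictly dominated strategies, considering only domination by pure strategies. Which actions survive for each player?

Remaining: P1:{C,D} P2:{P,Q}

P2 drop R (Q beats it: A:8>5 B:5>4 C:10>9 D:10>2)
P1 drop A (C beats it: P:10>9 Q:11>8)
P1 drop B (C beats it: P:10>9 Q:11>8)
P1→{C,D} P2→{P,Q}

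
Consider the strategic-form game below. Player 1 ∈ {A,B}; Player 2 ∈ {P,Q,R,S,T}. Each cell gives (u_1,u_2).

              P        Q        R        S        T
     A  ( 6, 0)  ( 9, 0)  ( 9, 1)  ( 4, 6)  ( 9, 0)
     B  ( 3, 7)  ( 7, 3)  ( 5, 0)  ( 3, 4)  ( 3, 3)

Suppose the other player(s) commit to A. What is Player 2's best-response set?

BR_2 = {S}

u_2(P vs A) = 0
u_2(Q vs A) = 0
u_2(R vs A) = 1
u_2(S vs A) = 6
u_2(T vs A) = 0
max payoff 6 at {S}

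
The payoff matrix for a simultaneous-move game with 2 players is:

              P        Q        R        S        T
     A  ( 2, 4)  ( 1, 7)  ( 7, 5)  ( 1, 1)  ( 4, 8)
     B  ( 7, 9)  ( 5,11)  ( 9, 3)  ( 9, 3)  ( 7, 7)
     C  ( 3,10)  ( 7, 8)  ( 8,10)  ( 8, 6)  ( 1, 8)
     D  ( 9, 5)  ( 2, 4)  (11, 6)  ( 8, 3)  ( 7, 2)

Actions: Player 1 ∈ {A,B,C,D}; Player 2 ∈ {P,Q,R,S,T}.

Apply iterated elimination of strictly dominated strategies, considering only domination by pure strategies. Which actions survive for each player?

P1 drop A (B beats it: P:7>2 Q:5>1 R:9>7 S:9>1 T:7>4)
P2 drop S (P beats it: B:9>3 C:10>6 D:5>3)
P2 drop T (P beats it: B:9>7 C:10>8 D:5>2)
P1→{B,C,D} P2→{P,Q,R}

Survivors P1:{B,C,D} P2:{P,Q,R}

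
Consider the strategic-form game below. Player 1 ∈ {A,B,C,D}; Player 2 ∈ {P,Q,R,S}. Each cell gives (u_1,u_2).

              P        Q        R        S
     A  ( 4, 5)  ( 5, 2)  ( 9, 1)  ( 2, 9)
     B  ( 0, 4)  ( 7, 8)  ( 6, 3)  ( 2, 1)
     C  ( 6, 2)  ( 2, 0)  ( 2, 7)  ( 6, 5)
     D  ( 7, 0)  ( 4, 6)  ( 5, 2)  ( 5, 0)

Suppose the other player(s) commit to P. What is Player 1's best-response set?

u_1(A vs P) = 4
u_1(B vs P) = 0
u_1(C vs P) = 6
u_1(D vs P) = 7
max payoff 7 at {D}

BR_1 = {D}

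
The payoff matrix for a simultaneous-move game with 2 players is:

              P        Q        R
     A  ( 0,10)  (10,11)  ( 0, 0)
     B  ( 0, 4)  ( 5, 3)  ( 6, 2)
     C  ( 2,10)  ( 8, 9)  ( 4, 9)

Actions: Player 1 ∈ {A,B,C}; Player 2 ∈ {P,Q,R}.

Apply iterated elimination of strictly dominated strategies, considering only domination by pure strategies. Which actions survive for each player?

P2 drop R (P beats it: A:10>0 B:4>2 C:10>9)
P1 drop B (C beats it: P:2>0 Q:8>5)
P1→{A,C} P2→{P,Q}

IESDS → P1:{A,C} P2:{P,Q}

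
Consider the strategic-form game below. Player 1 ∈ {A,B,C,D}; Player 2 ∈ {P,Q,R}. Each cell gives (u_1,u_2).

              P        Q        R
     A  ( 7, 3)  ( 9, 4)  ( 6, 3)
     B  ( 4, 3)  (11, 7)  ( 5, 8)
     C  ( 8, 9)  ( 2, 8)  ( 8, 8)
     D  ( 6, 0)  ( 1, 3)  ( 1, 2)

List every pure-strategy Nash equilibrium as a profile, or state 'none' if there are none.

PSNE = {(C,P)}

(A,P): not NE [P1→C gives 8>7; P2→Q gives 4>3]
(A,Q): not NE [P1→B gives 11>9]
(A,R): not NE [P1→C gives 8>6; P2→Q gives 4>3]
(B,P): not NE [P1→C gives 8>4; P2→R gives 8>3]
(B,Q): not NE [P2→R gives 8>7]
(B,R): not NE [P1→C gives 8>5]
(C,P): NE
(C,Q): not NE [P1→B gives 11>2; P2→P gives 9>8]
(C,R): not NE [P2→P gives 9>8]
(D,P): not NE [P1→C gives 8>6; P2→Q gives 3>0]
(D,Q): not NE [P1→B gives 11>1]
(D,R): not NE [P1→C gives 8>1; P2→Q gives 3>2]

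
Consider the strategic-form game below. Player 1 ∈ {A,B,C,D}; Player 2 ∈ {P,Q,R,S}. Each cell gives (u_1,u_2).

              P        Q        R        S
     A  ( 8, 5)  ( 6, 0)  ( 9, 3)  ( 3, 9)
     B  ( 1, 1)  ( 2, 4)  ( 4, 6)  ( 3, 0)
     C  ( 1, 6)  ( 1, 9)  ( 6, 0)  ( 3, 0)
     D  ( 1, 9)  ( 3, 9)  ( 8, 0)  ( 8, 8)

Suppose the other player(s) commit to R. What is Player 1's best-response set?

P1 best: {A}

u_1(A vs R) = 9
u_1(B vs R) = 4
u_1(C vs R) = 6
u_1(D vs R) = 8
max payoff 9 at {A}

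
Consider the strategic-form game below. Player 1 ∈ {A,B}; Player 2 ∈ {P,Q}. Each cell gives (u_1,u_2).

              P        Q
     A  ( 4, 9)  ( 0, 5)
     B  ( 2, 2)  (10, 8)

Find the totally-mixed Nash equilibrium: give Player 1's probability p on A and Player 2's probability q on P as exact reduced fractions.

P1 mixes 3/5 on A; P2 mixes 5/6 on P

P1 indiff ⇒ q·4+(1-q)·0 = q·2+(1-q)·10 ⇒ q(2) = (1-q)(10) ⇒ q = 5/6
P2 indiff ⇒ p·9+(1-p)·2 = p·5+(1-p)·8 ⇒ p(4) = (1-p)(6) ⇒ p = 3/5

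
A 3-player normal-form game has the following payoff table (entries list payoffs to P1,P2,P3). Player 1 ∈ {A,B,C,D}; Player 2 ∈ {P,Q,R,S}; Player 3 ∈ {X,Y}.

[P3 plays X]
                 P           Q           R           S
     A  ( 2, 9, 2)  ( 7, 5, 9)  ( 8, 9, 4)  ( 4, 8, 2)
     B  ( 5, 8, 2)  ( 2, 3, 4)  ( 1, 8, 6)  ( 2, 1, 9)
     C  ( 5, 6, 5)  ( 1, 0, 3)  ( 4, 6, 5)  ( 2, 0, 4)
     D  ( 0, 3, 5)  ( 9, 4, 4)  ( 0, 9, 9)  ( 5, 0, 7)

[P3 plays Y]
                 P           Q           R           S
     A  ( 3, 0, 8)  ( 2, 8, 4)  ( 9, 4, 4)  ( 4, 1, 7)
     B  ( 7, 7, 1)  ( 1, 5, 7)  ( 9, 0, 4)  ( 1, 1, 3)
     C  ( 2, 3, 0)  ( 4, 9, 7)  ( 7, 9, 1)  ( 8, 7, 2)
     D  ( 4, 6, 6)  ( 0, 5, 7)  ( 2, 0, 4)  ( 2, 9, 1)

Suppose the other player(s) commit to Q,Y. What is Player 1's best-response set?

BR_1 = {C}

u_1(A vs Q,Y) = 2
u_1(B vs Q,Y) = 1
u_1(C vs Q,Y) = 4
u_1(D vs Q,Y) = 0
max payoff 4 at {C}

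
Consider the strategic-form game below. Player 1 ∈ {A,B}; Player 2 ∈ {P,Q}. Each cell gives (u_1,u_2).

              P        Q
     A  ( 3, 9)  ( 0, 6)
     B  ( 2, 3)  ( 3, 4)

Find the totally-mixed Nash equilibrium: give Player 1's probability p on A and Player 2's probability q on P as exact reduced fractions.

P1 indiff ⇒ q·3+(1-q)·0 = q·2+(1-q)·3 ⇒ q(1) = (1-q)(3) ⇒ q = 3/4
P2 indiff ⇒ p·9+(1-p)·3 = p·6+(1-p)·4 ⇒ p(3) = (1-p)(1) ⇒ p = 1/4

(p,q) = (1/4, 3/4)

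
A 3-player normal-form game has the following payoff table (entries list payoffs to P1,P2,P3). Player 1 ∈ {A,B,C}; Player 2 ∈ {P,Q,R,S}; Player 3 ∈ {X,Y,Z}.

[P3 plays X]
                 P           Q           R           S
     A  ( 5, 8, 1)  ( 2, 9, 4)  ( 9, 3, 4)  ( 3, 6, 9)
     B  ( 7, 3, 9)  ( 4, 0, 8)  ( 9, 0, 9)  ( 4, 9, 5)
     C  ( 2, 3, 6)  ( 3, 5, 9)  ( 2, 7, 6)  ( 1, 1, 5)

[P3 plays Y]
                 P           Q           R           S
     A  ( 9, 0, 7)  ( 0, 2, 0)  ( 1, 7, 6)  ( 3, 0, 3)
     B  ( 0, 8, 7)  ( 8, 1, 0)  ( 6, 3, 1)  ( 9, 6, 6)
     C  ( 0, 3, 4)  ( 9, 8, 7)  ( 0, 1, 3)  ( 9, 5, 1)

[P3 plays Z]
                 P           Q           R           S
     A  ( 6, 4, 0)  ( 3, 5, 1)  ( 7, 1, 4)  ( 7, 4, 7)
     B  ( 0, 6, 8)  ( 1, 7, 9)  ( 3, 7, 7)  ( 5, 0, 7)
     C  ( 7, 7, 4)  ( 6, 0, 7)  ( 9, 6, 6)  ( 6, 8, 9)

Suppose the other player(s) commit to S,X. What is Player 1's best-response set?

u_1(A vs S,X) = 3
u_1(B vs S,X) = 4
u_1(C vs S,X) = 1
max payoff 4 at {B}

BR_1 = {B}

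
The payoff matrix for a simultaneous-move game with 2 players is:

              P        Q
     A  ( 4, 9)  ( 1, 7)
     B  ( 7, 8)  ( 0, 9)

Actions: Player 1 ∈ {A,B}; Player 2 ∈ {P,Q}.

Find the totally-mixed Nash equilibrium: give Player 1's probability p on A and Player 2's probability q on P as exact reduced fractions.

P1 mixes 1/3 on A; P2 mixes 1/4 on P

P1 indiff ⇒ q·4+(1-q)·1 = q·7+(1-q)·0 ⇒ q(-3) = (1-q)(-1) ⇒ q = 1/4
P2 indiff ⇒ p·9+(1-p)·8 = p·7+(1-p)·9 ⇒ p(2) = (1-p)(1) ⇒ p = 1/3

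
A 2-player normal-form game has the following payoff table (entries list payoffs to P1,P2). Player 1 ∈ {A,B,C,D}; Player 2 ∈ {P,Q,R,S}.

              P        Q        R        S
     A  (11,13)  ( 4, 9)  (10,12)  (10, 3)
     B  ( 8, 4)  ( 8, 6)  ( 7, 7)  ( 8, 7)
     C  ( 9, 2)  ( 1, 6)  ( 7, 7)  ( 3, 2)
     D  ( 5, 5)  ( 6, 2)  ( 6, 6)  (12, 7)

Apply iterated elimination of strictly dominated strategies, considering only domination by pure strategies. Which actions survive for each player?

P1 drop C (A beats it: P:11>9 Q:4>1 R:10>7 S:10>3)
P2 drop Q (R beats it: A:12>9 B:7>6 D:6>2)
P1 drop B (A beats it: P:11>8 R:10>7 S:10>8)
P1→{A,D} P2→{P,R,S}

Remaining: P1:{A,D} P2:{P,R,S}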